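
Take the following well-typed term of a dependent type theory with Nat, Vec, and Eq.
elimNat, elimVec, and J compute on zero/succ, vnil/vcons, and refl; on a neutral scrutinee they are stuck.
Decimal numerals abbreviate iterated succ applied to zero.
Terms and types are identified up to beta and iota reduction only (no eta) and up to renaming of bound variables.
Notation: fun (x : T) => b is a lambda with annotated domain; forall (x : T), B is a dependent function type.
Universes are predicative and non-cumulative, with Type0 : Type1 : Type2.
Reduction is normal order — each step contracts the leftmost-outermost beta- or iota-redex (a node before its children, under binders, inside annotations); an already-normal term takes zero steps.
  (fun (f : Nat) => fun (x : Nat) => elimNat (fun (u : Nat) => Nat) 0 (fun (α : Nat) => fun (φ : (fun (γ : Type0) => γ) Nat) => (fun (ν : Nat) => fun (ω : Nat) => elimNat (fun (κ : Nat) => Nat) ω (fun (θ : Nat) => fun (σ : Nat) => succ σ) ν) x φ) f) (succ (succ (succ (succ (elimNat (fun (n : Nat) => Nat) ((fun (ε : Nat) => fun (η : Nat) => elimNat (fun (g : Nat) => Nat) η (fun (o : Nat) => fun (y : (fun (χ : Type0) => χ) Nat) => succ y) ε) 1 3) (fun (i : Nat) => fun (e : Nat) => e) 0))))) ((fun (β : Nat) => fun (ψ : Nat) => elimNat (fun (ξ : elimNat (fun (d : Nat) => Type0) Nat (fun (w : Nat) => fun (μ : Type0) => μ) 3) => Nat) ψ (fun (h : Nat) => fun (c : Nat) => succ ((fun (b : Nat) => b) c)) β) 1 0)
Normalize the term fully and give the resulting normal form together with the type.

normal form:
  8
the term's type:
  Nat
observation: 100 normal-order steps normalize the term, beginning with a beta-redex.


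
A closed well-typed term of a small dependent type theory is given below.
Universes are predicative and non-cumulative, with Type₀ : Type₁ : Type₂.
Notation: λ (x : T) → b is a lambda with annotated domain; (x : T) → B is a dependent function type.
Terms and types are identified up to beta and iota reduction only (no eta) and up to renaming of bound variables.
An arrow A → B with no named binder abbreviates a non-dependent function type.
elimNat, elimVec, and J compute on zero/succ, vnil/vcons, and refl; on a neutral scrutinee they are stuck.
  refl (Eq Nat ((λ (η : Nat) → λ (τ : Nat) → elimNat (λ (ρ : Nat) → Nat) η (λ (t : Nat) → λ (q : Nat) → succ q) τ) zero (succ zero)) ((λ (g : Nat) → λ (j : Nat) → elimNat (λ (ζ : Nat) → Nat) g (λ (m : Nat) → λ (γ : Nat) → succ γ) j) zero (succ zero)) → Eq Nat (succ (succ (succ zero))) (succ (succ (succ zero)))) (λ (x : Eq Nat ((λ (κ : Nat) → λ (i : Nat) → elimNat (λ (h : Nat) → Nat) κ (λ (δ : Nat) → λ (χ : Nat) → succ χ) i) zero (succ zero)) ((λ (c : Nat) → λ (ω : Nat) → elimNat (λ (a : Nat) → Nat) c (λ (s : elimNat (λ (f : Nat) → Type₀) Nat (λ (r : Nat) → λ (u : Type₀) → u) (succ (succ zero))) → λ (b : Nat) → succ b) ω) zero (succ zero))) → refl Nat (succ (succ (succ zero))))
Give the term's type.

type:
  Eq (Eq Nat (succ zero) (succ zero) → Eq Nat (succ (succ (succ zero))) (succ (succ (succ zero)))) (λ (η : Eq Nat (succ zero) (succ zero)) → refl Nat (succ (succ (succ zero)))) (λ (τ : Eq Nat (succ zero) (succ zero)) → refl Nat (succ (succ (succ zero))))


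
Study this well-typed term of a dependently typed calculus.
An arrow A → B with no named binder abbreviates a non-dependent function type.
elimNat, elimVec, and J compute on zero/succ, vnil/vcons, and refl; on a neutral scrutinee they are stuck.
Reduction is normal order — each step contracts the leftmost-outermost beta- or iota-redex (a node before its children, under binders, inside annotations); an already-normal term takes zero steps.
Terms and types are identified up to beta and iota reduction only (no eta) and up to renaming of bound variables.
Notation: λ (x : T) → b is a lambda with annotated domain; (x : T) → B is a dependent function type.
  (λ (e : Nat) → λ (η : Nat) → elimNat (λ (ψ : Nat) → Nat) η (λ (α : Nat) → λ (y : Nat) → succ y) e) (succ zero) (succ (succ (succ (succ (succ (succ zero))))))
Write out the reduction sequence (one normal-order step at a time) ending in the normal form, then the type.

normal-order reduction:
  (λ (e : Nat) → λ (η : Nat) → elimNat (λ (ψ : Nat) → Nat) η (λ (α : Nat) → λ (y : Nat) → succ y) e) (succ zero) (succ (succ (succ (succ (succ (succ zero))))))
  ~> (λ (e : Nat) → elimNat (λ (η : Nat) → Nat) e (λ (ψ : Nat) → λ (α : Nat) → succ α) (succ zero)) (succ (succ (succ (succ (succ (succ zero))))))
  ~> elimNat (λ (e : Nat) → Nat) (succ (succ (succ (succ (succ (succ zero)))))) (λ (η : Nat) → λ (ψ : Nat) → succ ψ) (succ zero)
  ~> (λ (e : Nat) → λ (η : Nat) → succ η) zero (elimNat (λ (ψ : Nat) → Nat) (succ (succ (succ (succ (succ (succ zero)))))) (λ (α : Nat) → λ (y : Nat) → succ y) zero)
  ~> (λ (e : Nat) → succ e) (elimNat (λ (η : Nat) → Nat) (succ (succ (succ (succ (succ (succ zero)))))) (λ (ψ : Nat) → λ (α : Nat) → succ α) zero)
  ~> succ (elimNat (λ (e : Nat) → Nat) (succ (succ (succ (succ (succ (succ zero)))))) (λ (η : Nat) → λ (ψ : Nat) → succ ψ) zero)
  ~> succ (succ (succ (succ (succ (succ (succ zero))))))
type:
  Nat


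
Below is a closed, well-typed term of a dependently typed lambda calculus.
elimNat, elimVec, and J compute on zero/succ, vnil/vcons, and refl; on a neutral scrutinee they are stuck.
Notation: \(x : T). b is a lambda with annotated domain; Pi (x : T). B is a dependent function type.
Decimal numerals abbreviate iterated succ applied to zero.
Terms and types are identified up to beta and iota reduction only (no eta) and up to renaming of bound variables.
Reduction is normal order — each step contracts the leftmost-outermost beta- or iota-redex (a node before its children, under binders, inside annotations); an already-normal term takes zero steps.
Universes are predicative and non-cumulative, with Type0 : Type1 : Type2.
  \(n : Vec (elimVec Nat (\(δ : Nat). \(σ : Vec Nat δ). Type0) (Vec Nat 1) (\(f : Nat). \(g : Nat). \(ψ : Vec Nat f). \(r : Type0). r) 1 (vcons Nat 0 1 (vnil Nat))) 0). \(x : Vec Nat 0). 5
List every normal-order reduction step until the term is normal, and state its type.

normal-order reduction:
  \(n : Vec (elimVec Nat (\(δ : Nat). \(σ : Vec Nat δ). Type0) (Vec Nat 1) (\(f : Nat). \(g : Nat). \(ψ : Vec Nat f). \(r : Type0). r) 1 (vcons Nat 0 1 (vnil Nat))) 0). \(x : Vec Nat 0). 5
  ~> \(n : Vec ((\(δ : Nat). \(σ : Nat). \(f : Vec Nat δ). \(g : Type0). g) 0 1 (vnil Nat) (elimVec Nat (\(ψ : Nat). \(r : Vec Nat ψ). Type0) (Vec Nat 1) (\(x : Nat). \(κ : Nat). \(e : Vec Nat x). \(z : Type0). z) 0 (vnil Nat))) 0). \(h : Vec Nat 0). 5
  ~> \(n : Vec ((\(δ : Nat). \(σ : Vec Nat 0). \(f : Type0). f) 1 (vnil Nat) (elimVec Nat (\(g : Nat). \(ψ : Vec Nat g). Type0) (Vec Nat 1) (\(r : Nat). \(x : Nat). \(κ : Vec Nat r). \(e : Type0). e) 0 (vnil Nat))) 0). \(z : Vec Nat 0). 5
  ~> \(n : Vec ((\(δ : Vec Nat 0). \(σ : Type0). σ) (vnil Nat) (elimVec Nat (\(f : Nat). \(g : Vec Nat f). Type0) (Vec Nat 1) (\(ψ : Nat). \(r : Nat). \(x : Vec Nat ψ). \(κ : Type0). κ) 0 (vnil Nat))) 0). \(e : Vec Nat 0). 5
  ~> \(n : Vec ((\(δ : Type0). δ) (elimVec Nat (\(σ : Nat). \(f : Vec Nat σ). Type0) (Vec Nat 1) (\(g : Nat). \(ψ : Nat). \(r : Vec Nat g). \(x : Type0). x) 0 (vnil Nat))) 0). \(κ : Vec Nat 0). 5
  ~> \(n : Vec (elimVec Nat (\(δ : Nat). \(σ : Vec Nat δ). Type0) (Vec Nat 1) (\(f : Nat). \(g : Nat). \(ψ : Vec Nat f). \(r : Type0). r) 0 (vnil Nat)) 0). \(x : Vec Nat 0). 5
  ~> \(n : Vec (Vec Nat 1) 0). \(δ : Vec Nat 0). 5
the term's type:
  Pi (n : Vec (Vec Nat 1) 0). Pi (δ : Vec Nat 0). Nat


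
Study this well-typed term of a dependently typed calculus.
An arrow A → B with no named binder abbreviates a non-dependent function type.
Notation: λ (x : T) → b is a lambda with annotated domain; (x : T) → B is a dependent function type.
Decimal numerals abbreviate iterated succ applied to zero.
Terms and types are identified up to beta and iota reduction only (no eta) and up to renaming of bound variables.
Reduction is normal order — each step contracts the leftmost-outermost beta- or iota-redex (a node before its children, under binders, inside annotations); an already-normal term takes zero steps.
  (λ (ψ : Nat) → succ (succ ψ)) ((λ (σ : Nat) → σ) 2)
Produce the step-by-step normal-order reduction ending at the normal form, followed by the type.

reduction (normal order):
  (λ (ψ : Nat) → succ (succ ψ)) ((λ (σ : Nat) → σ) 2)
  ~> succ (succ ((λ (ψ : Nat) → ψ) 2))
  ~> 4
the term's type:
  Nat


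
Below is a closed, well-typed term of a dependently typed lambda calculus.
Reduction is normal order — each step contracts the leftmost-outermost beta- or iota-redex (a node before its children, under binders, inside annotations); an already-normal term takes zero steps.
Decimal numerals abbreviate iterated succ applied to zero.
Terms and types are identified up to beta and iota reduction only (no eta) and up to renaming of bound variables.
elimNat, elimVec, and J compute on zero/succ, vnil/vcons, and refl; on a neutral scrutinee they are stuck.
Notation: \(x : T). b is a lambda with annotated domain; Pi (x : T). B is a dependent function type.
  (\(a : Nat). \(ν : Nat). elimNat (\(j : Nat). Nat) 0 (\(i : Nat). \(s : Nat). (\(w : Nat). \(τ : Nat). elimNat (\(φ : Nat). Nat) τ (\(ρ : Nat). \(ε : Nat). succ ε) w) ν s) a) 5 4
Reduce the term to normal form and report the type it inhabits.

reduced normal form:
  20
inferred type:
  Nat


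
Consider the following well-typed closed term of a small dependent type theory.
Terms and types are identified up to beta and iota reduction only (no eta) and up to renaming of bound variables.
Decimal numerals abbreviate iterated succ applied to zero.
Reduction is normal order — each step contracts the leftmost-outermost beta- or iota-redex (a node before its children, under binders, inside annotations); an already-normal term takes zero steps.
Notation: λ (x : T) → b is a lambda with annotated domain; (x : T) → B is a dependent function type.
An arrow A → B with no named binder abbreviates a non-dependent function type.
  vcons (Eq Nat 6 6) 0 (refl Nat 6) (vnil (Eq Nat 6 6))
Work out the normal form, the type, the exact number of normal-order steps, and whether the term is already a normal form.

resulting normal form:
  vcons (Eq Nat 6 6) 0 (refl Nat 6) (vnil (Eq Nat 6 6))
type:
  Vec (Eq Nat 6 6) 1
reduction steps (normal order): 0
already normal: yes


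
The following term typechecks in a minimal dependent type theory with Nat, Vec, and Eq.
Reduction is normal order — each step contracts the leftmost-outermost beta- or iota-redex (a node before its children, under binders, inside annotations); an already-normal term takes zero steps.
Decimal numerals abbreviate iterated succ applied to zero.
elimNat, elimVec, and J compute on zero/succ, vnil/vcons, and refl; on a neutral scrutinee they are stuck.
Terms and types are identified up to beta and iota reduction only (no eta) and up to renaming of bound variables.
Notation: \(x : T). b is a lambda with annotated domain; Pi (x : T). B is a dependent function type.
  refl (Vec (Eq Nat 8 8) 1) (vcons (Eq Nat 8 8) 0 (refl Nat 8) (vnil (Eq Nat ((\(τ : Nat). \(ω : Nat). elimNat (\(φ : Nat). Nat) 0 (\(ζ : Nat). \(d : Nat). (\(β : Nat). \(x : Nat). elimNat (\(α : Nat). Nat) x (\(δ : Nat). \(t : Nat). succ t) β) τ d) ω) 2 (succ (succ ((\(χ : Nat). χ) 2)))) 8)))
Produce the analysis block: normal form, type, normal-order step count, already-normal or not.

resulting normal form:
  refl (Vec (Eq Nat 8 8) 1) (vcons (Eq Nat 8 8) 0 (refl Nat 8) (vnil (Eq Nat 8 8)))
the term's type:
  Eq (Vec (Eq Nat 8 8) 1) (vcons (Eq Nat 8 8) 0 (refl Nat 8) (vnil (Eq Nat 8 8))) (vcons (Eq Nat 8 8) 0 (refl Nat 8) (vnil (Eq Nat 8 8)))
steps to reach normal form (normal order): 43
started in normal form: no
first redex: a beta-redex


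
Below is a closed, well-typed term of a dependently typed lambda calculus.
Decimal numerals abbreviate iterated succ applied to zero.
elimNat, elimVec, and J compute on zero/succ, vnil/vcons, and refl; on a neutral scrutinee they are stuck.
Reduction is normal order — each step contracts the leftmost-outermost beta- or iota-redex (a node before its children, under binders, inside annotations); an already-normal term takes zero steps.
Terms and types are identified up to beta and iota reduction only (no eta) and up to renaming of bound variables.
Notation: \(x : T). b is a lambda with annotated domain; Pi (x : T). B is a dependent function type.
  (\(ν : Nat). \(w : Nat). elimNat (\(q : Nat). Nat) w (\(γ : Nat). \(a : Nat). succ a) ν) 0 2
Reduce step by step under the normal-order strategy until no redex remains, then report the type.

reduction (normal order):
  (\(ν : Nat). \(w : Nat). elimNat (\(q : Nat). Nat) w (\(γ : Nat). \(a : Nat). succ a) ν) 0 2
  ~> (\(ν : Nat). elimNat (\(w : Nat). Nat) ν (\(q : Nat). \(γ : Nat). succ γ) 0) 2
  ~> elimNat (\(ν : Nat). Nat) 2 (\(w : Nat). \(q : Nat). succ q) 0
  ~> 2
type:
  Nat


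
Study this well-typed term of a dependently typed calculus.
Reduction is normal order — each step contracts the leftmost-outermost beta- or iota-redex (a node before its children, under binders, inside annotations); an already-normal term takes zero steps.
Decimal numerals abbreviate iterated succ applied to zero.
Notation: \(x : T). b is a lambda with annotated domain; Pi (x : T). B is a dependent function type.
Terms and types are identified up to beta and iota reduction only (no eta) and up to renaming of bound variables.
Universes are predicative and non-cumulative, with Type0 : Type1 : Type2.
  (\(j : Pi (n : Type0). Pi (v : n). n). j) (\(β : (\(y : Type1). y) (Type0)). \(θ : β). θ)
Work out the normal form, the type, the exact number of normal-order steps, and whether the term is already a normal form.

normal form:
  \(j : Type0). \(n : j). n
the term's type:
  Pi (j : Type0). Pi (n : j). j
steps to reach normal form (normal order): 2
term was already normal: no
first contracted redex: a beta-redex


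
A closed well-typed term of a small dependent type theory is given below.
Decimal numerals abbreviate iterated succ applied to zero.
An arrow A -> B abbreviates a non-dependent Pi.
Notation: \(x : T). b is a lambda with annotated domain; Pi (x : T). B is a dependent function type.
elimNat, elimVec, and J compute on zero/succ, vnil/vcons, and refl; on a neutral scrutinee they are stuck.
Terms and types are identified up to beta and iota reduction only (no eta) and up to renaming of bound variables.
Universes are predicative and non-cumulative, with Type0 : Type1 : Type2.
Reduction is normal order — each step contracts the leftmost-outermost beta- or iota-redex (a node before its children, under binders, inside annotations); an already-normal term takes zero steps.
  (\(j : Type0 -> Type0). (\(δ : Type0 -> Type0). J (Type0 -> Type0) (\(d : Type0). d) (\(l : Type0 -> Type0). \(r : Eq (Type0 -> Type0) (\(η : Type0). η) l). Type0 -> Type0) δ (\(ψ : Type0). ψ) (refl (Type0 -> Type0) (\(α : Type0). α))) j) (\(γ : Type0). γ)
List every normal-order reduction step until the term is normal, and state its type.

normal-order reduction:
  (\(j : Type0 -> Type0). (\(δ : Type0 -> Type0). J (Type0 -> Type0) (\(d : Type0). d) (\(l : Type0 -> Type0). \(r : Eq (Type0 -> Type0) (\(η : Type0). η) l). Type0 -> Type0) δ (\(ψ : Type0). ψ) (refl (Type0 -> Type0) (\(α : Type0). α))) j) (\(γ : Type0). γ)
  ~> (\(j : Type0 -> Type0). J (Type0 -> Type0) (\(δ : Type0). δ) (\(d : Type0 -> Type0). \(l : Eq (Type0 -> Type0) (\(r : Type0). r) d). Type0 -> Type0) j (\(η : Type0). η) (refl (Type0 -> Type0) (\(ψ : Type0). ψ))) (\(α : Type0). α)
  ~> J (Type0 -> Type0) (\(j : Type0). j) (\(δ : Type0 -> Type0). \(d : Eq (Type0 -> Type0) (\(l : Type0). l) δ). Type0 -> Type0) (\(r : Type0). r) (\(η : Type0). η) (refl (Type0 -> Type0) (\(ψ : Type0). ψ))
  ~> \(j : Type0). j
type:
  Type0 -> Type0


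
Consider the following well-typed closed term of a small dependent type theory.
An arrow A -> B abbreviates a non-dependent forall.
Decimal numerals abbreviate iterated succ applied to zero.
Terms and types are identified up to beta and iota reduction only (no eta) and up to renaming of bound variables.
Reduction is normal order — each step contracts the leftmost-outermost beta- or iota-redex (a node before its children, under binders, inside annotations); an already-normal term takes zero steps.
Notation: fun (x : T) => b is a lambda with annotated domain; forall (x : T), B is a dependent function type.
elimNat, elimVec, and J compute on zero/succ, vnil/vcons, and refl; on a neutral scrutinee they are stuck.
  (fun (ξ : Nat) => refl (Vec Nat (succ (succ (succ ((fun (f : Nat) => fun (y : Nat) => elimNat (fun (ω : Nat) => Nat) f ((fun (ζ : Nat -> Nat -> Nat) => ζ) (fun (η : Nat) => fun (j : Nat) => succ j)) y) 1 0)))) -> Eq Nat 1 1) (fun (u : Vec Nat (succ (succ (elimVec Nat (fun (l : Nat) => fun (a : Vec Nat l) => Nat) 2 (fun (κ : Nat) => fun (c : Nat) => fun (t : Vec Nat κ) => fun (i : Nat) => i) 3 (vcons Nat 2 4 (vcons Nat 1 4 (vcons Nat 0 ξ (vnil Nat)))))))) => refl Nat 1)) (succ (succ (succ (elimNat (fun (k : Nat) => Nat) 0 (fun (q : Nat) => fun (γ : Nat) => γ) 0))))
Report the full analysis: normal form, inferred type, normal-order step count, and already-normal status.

normal form:
  refl (Vec Nat 4 -> Eq Nat 1 1) (fun (ξ : Vec Nat 4) => refl Nat 1)
the term's type:
  Eq (Vec Nat 4 -> Eq Nat 1 1) (fun (ξ : Vec Nat 4) => refl Nat 1) (fun (f : Vec Nat 4) => refl Nat 1)
steps to reach normal form (normal order): 20
term was already normal: no
first contracted redex: a beta-redex


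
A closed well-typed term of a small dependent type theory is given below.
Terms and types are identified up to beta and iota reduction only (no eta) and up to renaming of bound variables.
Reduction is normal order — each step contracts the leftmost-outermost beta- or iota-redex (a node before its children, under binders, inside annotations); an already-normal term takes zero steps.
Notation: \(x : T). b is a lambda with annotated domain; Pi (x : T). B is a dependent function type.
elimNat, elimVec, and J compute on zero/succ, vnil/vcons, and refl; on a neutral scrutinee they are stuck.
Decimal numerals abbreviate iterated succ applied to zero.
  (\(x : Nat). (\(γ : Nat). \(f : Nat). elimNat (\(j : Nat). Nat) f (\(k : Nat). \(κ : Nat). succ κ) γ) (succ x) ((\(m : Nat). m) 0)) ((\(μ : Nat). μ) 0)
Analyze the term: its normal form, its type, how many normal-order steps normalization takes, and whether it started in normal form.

resulting normal form:
  1
type:
  Nat
steps to reach normal form (normal order): 9
term was already normal: no
first contracted redex: a beta-redex


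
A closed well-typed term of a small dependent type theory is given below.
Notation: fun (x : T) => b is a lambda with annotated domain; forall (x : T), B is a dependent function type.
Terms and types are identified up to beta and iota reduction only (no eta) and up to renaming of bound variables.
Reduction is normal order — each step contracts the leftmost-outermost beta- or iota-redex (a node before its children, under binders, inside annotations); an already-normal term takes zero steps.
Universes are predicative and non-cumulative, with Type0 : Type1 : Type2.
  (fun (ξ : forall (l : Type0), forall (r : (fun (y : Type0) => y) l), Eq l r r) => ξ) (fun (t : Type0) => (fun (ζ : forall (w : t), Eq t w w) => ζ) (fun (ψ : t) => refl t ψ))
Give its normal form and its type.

resulting normal form:
  fun (ξ : Type0) => fun (l : ξ) => refl ξ l
the term's type:
  forall (ξ : Type0), forall (l : ξ), Eq ξ l l


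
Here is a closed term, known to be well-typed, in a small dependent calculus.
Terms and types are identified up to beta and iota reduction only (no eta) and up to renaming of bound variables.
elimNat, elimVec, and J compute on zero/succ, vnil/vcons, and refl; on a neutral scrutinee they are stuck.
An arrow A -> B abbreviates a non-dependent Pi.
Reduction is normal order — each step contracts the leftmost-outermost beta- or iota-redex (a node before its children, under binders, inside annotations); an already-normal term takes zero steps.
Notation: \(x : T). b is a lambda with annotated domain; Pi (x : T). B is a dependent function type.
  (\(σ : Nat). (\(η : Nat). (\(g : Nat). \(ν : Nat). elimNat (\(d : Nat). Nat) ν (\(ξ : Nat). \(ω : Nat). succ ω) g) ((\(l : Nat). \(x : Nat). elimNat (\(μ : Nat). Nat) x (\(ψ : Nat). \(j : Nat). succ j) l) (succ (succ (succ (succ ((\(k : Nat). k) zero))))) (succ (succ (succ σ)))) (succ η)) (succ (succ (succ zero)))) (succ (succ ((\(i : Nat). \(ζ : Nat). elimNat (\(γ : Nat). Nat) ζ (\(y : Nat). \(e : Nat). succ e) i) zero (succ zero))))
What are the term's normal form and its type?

reduced normal form:
  succ (succ (succ (succ (succ (succ (succ (succ (succ (succ (succ (succ (succ (succ zero)))))))))))))
inferred type:
  Nat
observation: normalization takes exactly 54 steps under the normal-order strategy.


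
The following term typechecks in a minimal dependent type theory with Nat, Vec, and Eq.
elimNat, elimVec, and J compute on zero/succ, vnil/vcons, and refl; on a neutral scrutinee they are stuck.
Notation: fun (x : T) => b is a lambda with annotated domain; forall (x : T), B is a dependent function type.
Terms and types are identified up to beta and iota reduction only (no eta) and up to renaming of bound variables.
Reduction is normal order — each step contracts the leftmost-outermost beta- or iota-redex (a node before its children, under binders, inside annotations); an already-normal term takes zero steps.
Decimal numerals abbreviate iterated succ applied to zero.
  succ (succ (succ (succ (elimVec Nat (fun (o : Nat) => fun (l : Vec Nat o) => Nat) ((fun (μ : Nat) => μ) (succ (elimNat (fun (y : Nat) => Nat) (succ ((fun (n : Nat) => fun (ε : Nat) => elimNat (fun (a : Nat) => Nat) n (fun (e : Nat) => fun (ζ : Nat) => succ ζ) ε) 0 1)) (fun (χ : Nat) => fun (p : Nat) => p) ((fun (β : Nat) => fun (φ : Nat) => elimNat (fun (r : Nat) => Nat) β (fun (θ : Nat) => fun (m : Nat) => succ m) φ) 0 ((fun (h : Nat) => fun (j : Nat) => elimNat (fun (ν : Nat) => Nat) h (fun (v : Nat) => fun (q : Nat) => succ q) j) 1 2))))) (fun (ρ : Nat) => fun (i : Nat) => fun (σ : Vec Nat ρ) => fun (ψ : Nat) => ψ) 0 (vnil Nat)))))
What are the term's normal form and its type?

reduced normal form:
  7
type:
  Nat
observation: the first redex contracted is an elimVec iota-redex; the normal form is reached in 39 normal-order steps.


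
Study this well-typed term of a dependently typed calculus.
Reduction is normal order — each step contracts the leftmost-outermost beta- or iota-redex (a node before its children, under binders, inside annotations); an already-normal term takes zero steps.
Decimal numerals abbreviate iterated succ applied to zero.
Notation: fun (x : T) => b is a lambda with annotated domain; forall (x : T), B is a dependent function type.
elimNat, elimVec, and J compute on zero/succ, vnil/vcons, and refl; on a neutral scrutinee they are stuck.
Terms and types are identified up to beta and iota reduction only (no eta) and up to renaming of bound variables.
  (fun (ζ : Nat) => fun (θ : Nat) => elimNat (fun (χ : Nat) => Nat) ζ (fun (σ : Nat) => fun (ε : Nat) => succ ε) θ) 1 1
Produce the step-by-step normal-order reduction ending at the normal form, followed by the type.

normal-order reduction:
  (fun (ζ : Nat) => fun (θ : Nat) => elimNat (fun (χ : Nat) => Nat) ζ (fun (σ : Nat) => fun (ε : Nat) => succ ε) θ) 1 1
  ~> (fun (ζ : Nat) => elimNat (fun (θ : Nat) => Nat) 1 (fun (χ : Nat) => fun (σ : Nat) => succ σ) ζ) 1
  ~> elimNat (fun (ζ : Nat) => Nat) 1 (fun (θ : Nat) => fun (χ : Nat) => succ χ) 1
  ~> (fun (ζ : Nat) => fun (θ : Nat) => succ θ) 0 (elimNat (fun (χ : Nat) => Nat) 1 (fun (σ : Nat) => fun (ε : Nat) => succ ε) 0)
  ~> (fun (ζ : Nat) => succ ζ) (elimNat (fun (θ : Nat) => Nat) 1 (fun (χ : Nat) => fun (σ : Nat) => succ σ) 0)
  ~> succ (elimNat (fun (ζ : Nat) => Nat) 1 (fun (θ : Nat) => fun (χ : Nat) => succ χ) 0)
  ~> 2
type:
  Nat


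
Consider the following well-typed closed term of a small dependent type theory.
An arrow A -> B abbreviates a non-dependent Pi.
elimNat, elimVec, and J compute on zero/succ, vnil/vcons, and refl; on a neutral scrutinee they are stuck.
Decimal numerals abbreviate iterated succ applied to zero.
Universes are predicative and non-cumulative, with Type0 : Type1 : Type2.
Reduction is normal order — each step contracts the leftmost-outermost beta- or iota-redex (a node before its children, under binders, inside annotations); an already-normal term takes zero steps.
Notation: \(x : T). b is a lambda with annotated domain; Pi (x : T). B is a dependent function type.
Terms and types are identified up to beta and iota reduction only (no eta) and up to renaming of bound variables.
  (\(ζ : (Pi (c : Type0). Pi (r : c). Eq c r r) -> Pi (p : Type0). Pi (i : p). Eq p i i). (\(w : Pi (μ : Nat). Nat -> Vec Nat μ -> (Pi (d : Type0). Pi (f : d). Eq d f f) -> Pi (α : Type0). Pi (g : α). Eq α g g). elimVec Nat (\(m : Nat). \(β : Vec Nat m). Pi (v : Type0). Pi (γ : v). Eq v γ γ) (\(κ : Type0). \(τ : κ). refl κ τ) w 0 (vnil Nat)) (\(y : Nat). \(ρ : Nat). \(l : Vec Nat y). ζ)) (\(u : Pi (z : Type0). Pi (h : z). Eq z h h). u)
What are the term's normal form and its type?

normal form:
  \(ζ : Type0). \(c : ζ). refl ζ c
type:
  Pi (ζ : Type0). Pi (c : ζ). Eq ζ c c
observation: 3 normal-order steps normalize the term, beginning with a beta-redex.


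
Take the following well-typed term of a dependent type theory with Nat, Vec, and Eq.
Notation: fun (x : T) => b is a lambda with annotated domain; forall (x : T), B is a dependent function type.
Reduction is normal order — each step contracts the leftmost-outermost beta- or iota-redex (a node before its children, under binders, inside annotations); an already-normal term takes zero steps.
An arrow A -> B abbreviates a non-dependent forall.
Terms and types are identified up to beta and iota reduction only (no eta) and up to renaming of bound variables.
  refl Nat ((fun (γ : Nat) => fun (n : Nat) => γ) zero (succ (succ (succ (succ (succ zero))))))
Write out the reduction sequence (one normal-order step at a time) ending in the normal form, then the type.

normal-order reduction:
  refl Nat ((fun (γ : Nat) => fun (n : Nat) => γ) zero (succ (succ (succ (succ (succ zero))))))
  ~> refl Nat ((fun (γ : Nat) => zero) (succ (succ (succ (succ (succ zero))))))
  ~> refl Nat zero
type:
  Eq Nat zero zero


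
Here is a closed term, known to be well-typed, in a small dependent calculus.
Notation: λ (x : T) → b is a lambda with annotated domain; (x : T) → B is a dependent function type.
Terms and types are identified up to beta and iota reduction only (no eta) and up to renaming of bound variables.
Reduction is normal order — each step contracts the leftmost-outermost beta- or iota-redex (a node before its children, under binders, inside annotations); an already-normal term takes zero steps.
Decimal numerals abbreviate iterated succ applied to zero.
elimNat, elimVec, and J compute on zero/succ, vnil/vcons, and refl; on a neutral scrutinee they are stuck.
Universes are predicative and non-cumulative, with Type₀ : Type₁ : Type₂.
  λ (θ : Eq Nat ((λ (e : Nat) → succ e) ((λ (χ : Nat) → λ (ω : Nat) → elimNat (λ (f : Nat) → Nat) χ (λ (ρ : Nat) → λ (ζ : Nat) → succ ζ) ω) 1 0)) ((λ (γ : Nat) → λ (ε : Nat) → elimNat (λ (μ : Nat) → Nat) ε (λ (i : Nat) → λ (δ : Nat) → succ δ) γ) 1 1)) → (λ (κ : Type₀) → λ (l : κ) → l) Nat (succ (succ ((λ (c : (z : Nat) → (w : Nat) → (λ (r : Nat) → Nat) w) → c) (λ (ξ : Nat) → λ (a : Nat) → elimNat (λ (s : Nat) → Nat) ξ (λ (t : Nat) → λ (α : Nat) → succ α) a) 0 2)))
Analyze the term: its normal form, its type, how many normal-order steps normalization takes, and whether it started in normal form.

normal form:
  λ (θ : Eq Nat 2 2) → 4
inferred type:
  (θ : Eq Nat 2 2) → Nat
steps to reach normal form (normal order): 22
started in normal form: no
first contracted redex: a beta-redex


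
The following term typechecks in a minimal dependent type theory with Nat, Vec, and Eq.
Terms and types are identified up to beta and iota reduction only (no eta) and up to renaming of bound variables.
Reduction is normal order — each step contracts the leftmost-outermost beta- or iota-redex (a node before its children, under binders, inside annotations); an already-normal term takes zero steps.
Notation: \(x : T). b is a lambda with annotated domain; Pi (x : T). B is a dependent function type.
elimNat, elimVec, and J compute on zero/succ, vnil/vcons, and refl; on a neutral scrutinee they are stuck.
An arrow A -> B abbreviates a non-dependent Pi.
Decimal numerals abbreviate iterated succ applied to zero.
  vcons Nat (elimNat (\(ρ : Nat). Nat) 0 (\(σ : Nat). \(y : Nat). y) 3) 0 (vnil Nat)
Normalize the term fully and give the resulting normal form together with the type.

reduced normal form:
  vcons Nat 0 0 (vnil Nat)
type:
  Vec Nat 1


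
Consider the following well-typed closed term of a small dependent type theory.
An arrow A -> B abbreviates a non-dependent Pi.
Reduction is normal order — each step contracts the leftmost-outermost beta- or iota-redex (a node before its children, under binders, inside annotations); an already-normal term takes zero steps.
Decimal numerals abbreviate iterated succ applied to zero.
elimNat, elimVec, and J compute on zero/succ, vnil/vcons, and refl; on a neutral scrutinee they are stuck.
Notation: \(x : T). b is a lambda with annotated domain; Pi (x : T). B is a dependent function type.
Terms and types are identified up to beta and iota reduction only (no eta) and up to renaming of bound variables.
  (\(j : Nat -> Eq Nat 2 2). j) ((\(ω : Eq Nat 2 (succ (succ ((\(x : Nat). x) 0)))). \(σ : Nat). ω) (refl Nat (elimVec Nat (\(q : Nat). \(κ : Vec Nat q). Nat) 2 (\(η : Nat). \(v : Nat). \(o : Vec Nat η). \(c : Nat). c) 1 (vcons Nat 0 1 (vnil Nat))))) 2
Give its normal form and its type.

resulting normal form:
  refl Nat 2
inferred type:
  Eq Nat 2 2
observation: the term reaches its normal form after 9 normal-order steps.


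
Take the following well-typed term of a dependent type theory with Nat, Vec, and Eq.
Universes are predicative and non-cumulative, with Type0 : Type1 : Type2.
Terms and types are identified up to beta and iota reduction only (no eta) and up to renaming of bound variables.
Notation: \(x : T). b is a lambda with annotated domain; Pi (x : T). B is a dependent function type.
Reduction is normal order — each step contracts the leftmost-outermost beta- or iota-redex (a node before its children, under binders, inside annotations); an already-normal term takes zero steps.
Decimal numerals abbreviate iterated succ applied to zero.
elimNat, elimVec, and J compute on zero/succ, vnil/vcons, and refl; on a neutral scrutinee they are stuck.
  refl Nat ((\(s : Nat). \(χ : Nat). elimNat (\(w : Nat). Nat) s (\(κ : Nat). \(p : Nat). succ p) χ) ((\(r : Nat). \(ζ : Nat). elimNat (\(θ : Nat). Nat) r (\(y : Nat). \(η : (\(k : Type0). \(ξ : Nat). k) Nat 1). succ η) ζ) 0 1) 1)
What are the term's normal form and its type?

normal form:
  refl Nat 2
inferred type:
  Eq Nat 2 2


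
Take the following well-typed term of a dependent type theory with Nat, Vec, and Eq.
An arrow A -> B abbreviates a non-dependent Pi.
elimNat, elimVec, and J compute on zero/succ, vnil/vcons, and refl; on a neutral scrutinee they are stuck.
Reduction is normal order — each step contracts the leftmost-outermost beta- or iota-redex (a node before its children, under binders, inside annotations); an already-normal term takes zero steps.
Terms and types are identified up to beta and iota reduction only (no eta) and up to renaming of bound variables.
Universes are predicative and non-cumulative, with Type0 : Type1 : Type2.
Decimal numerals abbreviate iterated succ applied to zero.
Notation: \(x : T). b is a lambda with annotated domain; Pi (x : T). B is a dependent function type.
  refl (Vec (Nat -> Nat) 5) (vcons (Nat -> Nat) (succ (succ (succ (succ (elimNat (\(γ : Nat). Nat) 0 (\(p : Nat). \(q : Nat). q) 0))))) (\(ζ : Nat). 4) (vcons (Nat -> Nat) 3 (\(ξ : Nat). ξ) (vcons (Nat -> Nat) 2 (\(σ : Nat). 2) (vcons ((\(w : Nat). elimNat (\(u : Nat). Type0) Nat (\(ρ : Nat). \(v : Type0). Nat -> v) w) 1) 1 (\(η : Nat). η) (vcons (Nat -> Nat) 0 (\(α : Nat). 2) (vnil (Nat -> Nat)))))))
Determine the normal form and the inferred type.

normal form:
  refl (Vec (Nat -> Nat) 5) (vcons (Nat -> Nat) 4 (\(γ : Nat). 4) (vcons (Nat -> Nat) 3 (\(p : Nat). p) (vcons (Nat -> Nat) 2 (\(q : Nat). 2) (vcons (Nat -> Nat) 1 (\(ζ : Nat). ζ) (vcons (Nat -> Nat) 0 (\(ξ : Nat). 2) (vnil (Nat -> Nat)))))))
type:
  Eq (Vec (Nat -> Nat) 5) (vcons (Nat -> Nat) 4 (\(γ : Nat). 4) (vcons (Nat -> Nat) 3 (\(p : Nat). p) (vcons (Nat -> Nat) 2 (\(q : Nat). 2) (vcons (Nat -> Nat) 1 (\(ζ : Nat). ζ) (vcons (Nat -> Nat) 0 (\(ξ : Nat). 2) (vnil (Nat -> Nat))))))) (vcons (Nat -> Nat) 4 (\(σ : Nat). 4) (vcons (Nat -> Nat) 3 (\(w : Nat). w) (vcons (Nat -> Nat) 2 (\(u : Nat). 2) (vcons (Nat -> Nat) 1 (\(ρ : Nat). ρ) (vcons (Nat -> Nat) 0 (\(v : Nat). 2) (vnil (Nat -> Nat)))))))


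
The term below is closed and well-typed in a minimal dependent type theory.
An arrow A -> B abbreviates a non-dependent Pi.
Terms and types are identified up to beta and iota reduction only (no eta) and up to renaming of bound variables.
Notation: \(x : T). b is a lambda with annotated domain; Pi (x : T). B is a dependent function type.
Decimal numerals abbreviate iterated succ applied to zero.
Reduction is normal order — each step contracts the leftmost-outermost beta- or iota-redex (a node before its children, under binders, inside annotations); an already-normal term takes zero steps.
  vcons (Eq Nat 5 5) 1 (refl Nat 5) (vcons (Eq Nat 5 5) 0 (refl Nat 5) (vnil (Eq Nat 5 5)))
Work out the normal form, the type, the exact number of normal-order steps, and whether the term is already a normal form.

reduced normal form:
  vcons (Eq Nat 5 5) 1 (refl Nat 5) (vcons (Eq Nat 5 5) 0 (refl Nat 5) (vnil (Eq Nat 5 5)))
type:
  Vec (Eq Nat 5 5) 2
steps to reach normal form (normal order): 0
term was already normal: yes


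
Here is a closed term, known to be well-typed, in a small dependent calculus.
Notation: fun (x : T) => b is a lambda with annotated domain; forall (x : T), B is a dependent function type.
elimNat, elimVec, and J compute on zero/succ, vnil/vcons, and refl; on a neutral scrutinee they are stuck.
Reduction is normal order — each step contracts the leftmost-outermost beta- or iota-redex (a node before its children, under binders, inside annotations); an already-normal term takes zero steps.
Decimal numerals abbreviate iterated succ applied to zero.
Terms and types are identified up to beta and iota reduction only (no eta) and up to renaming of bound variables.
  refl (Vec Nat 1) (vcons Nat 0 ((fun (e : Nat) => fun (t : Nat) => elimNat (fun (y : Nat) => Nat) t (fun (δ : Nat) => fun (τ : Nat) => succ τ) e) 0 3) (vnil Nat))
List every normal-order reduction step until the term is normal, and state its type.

reduction (normal order):
  refl (Vec Nat 1) (vcons Nat 0 ((fun (e : Nat) => fun (t : Nat) => elimNat (fun (y : Nat) => Nat) t (fun (δ : Nat) => fun (τ : Nat) => succ τ) e) 0 3) (vnil Nat))
  ~> refl (Vec Nat 1) (vcons Nat 0 ((fun (e : Nat) => elimNat (fun (t : Nat) => Nat) e (fun (y : Nat) => fun (δ : Nat) => succ δ) 0) 3) (vnil Nat))
  ~> refl (Vec Nat 1) (vcons Nat 0 (elimNat (fun (e : Nat) => Nat) 3 (fun (t : Nat) => fun (y : Nat) => succ y) 0) (vnil Nat))
  ~> refl (Vec Nat 1) (vcons Nat 0 3 (vnil Nat))
the term's type:
  Eq (Vec Nat 1) (vcons Nat 0 3 (vnil Nat)) (vcons Nat 0 3 (vnil Nat))


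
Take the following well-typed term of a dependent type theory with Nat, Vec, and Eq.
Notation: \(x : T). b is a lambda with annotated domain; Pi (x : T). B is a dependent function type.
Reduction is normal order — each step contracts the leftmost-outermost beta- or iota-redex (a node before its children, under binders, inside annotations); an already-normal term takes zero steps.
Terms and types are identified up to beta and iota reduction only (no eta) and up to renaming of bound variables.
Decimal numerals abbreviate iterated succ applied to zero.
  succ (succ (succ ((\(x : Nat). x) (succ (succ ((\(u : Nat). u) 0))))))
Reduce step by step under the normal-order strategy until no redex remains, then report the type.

reduction (normal order):
  succ (succ (succ ((\(x : Nat). x) (succ (succ ((\(u : Nat). u) 0))))))
  ~> succ (succ (succ (succ (succ ((\(x : Nat). x) 0)))))
  ~> 5
type:
  Nat


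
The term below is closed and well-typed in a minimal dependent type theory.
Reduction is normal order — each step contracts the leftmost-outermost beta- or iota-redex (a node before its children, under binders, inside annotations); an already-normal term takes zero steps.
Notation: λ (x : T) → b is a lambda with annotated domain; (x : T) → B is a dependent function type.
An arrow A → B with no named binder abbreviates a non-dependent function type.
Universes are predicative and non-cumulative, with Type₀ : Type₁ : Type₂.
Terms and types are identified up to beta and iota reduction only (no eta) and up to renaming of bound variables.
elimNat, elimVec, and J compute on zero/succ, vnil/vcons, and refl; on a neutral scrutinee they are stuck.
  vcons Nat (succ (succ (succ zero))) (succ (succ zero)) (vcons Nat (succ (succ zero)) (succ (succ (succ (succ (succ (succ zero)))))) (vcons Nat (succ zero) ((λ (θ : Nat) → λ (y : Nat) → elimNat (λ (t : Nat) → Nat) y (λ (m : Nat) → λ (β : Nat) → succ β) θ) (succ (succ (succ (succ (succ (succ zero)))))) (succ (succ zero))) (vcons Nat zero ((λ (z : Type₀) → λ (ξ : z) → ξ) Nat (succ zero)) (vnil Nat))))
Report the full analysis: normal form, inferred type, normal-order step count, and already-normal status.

resulting normal form:
  vcons Nat (succ (succ (succ zero))) (succ (succ zero)) (vcons Nat (succ (succ zero)) (succ (succ (succ (succ (succ (succ zero)))))) (vcons Nat (succ zero) (succ (succ (succ (succ (succ (succ (succ (succ zero)))))))) (vcons Nat zero (succ zero) (vnil Nat))))
inferred type:
  Vec Nat (succ (succ (succ (succ zero))))
normal-order step count: 23
term was already normal: no
first contracted redex: a beta-redex


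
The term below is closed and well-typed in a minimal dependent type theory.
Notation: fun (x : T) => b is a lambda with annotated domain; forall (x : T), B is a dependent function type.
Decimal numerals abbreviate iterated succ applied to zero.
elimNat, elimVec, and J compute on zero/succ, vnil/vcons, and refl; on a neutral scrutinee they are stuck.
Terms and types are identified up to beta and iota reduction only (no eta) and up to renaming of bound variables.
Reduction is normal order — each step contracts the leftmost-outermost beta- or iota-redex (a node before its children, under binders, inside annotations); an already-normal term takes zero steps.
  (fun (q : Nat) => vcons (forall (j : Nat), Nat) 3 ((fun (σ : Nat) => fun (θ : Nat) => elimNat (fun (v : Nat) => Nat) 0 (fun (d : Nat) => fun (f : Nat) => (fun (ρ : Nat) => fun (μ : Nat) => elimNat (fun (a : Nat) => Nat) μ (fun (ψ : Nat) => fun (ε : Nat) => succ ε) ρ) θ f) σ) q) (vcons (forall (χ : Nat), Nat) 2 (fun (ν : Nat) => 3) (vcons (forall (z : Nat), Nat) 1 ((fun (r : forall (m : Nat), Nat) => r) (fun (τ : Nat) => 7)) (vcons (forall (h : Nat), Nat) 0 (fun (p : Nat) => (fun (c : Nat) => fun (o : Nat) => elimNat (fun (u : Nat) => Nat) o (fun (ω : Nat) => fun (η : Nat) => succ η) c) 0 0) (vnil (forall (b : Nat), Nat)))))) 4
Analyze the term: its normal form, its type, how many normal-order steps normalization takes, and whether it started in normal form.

normal form:
  vcons (forall (q : Nat), Nat) 3 (fun (j : Nat) => elimNat (fun (σ : Nat) => Nat) (elimNat (fun (θ : Nat) => Nat) (elimNat (fun (v : Nat) => Nat) (elimNat (fun (d : Nat) => Nat) 0 (fun (f : Nat) => fun (ρ : Nat) => succ ρ) j) (fun (μ : Nat) => fun (a : Nat) => succ a) j) (fun (ψ : Nat) => fun (ε : Nat) => succ ε) j) (fun (χ : Nat) => fun (ν : Nat) => succ ν) j) (vcons (forall (z : Nat), Nat) 2 (fun (r : Nat) => 3) (vcons (forall (m : Nat), Nat) 1 (fun (τ : Nat) => 7) (vcons (forall (h : Nat), Nat) 0 (fun (p : Nat) => 0) (vnil (forall (c : Nat), Nat)))))
type:
  Vec (forall (q : Nat), Nat) 4
normal-order step count: 27
already normal: no
first contracted redex: a beta-redex
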